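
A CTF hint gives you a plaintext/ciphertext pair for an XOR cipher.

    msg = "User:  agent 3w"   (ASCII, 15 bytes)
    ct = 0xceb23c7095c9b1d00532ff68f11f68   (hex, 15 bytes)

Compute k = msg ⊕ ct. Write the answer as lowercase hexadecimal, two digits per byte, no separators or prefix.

9bc15902afe991b16257911cd12c1f

Since ct = msg ⊕ k, XORing both sides with msg gives k = msg ⊕ ct.
byte 0: 55 ⊕ ce = 9b
byte 1: 73 ⊕ b2 = c1
byte 2: 65 ⊕ 3c = 59
byte 3: 72 ⊕ 70 = 02
byte 4: 3a ⊕ 95 = af
byte 5: 20 ⊕ c9 = e9
byte 6: 20 ⊕ b1 = 91
byte 7: 61 ⊕ d0 = b1
byte 8: 67 ⊕ 05 = 62
byte 9: 65 ⊕ 32 = 57
byte 10: 6e ⊕ ff = 91
byte 11: 74 ⊕ 68 = 1c
byte 12: 20 ⊕ f1 = d1
byte 13: 33 ⊕ 1f = 2c
byte 14: 77 ⊕ 68 = 1f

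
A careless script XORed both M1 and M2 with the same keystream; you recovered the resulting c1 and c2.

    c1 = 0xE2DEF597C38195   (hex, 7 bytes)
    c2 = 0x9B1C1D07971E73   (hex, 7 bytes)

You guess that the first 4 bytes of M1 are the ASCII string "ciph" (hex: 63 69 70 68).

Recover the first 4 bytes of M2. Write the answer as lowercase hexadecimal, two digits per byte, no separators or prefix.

1aab98f8

First, c1 ⊕ c2 = (M1 ⊕ K) ⊕ (M2 ⊕ K) = M1 ⊕ M2, so the key drops out. Then M2 = (M1 ⊕ M2) ⊕ M1 over the first 4 bytes.
byte 0: (e2 xor 9b) xor 63 = 79 xor 63 = 1a
byte 1: (de xor 1c) xor 69 = c2 xor 69 = ab
byte 2: (f5 xor 1d) xor 70 = e8 xor 70 = 98
byte 3: (97 xor 07) xor 68 = 90 xor 68 = f8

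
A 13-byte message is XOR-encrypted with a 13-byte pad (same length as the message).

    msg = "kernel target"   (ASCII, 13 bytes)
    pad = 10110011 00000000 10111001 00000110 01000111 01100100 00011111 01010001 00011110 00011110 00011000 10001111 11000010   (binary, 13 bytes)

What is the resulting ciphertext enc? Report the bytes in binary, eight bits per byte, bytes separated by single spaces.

XOR is its own inverse, so applying the key byte-wise gives the result directly.
byte 0: 6b XOR b3 = d8
byte 1: 65 XOR 00 = 65
byte 2: 72 XOR b9 = cb
byte 3: 6e XOR 06 = 68
byte 4: 65 XOR 47 = 22
byte 5: 6c XOR 64 = 08
byte 6: 20 XOR 1f = 3f
byte 7: 74 XOR 51 = 25
byte 8: 61 XOR 1e = 7f
byte 9: 72 XOR 1e = 6c
byte 10: 67 XOR 18 = 7f
byte 11: 65 XOR 8f = ea
byte 12: 74 XOR c2 = b6

11011000 01100101 11001011 01101000 00100010 00001000 00111111 00100101 01111111 01101100 01111111 11101010 10110110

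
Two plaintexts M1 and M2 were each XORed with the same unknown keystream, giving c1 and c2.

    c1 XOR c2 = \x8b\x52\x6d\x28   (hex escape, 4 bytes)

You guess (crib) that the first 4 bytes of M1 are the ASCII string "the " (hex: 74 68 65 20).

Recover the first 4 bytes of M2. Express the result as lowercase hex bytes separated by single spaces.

Since c1 ⊕ c2 = M1 ⊕ M2, XORing with the guessed M1 bytes yields the corresponding M2 bytes: M2 = (c1 ⊕ c2) ⊕ M1.
10001011 ⊕ 01110100 = 11111111
01010010 ⊕ 01101000 = 00111010
01101101 ⊕ 01100101 = 00001000
00101000 ⊕ 00100000 = 00001000

ff 3a 08 08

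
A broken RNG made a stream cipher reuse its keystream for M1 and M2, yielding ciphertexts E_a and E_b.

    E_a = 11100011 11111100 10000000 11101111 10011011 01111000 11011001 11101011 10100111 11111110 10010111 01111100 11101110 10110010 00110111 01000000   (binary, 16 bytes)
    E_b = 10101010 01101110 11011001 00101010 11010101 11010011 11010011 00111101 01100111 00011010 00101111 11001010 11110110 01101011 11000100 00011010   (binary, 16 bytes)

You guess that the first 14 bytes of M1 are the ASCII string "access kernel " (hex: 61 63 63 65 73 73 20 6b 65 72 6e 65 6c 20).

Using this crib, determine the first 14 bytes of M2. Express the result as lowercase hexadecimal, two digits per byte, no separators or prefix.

28f13aa03dd82abda596d6d374f9

First, E_a ⊕ E_b = (M1 ⊕ K) ⊕ (M2 ⊕ K) = M1 ⊕ M2, so the key drops out. Then M2 = (M1 ⊕ M2) ⊕ M1 over the first 14 bytes.
byte 0: (e3 xor aa) xor 61 = 49 xor 61 = 28
byte 1: (fc xor 6e) xor 63 = 92 xor 63 = f1
byte 2: (80 xor d9) xor 63 = 59 xor 63 = 3a
byte 3: (ef xor 2a) xor 65 = c5 xor 65 = a0
byte 4: (9b xor d5) xor 73 = 4e xor 73 = 3d
byte 5: (78 xor d3) xor 73 = ab xor 73 = d8
byte 6: (d9 xor d3) xor 20 = 0a xor 20 = 2a
byte 7: (eb xor 3d) xor 6b = d6 xor 6b = bd
byte 8: (a7 xor 67) xor 65 = c0 xor 65 = a5
byte 9: (fe xor 1a) xor 72 = e4 xor 72 = 96
byte 10: (97 xor 2f) xor 6e = b8 xor 6e = d6
byte 11: (7c xor ca) xor 65 = b6 xor 65 = d3
byte 12: (ee xor f6) xor 6c = 18 xor 6c = 74
byte 13: (b2 xor 6b) xor 20 = d9 xor 20 = f9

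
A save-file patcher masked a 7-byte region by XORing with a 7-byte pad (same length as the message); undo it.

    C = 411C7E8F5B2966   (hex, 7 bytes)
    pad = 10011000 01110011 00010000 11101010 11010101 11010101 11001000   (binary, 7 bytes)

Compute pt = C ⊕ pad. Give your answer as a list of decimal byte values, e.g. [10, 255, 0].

[217, 111, 110, 101, 142, 252, 174]

41 xor 98 = d9
1c xor 73 = 6f
7e xor 10 = 6e
8f xor ea = 65
5b xor d5 = 8e
29 xor d5 = fc
66 xor c8 = ae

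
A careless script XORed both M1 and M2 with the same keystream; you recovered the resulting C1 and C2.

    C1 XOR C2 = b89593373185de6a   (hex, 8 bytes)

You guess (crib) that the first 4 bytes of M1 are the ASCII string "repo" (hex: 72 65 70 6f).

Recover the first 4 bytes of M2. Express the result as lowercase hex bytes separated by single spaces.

Since C1 ⊕ C2 = M1 ⊕ M2, XORing with the guessed M1 bytes yields the corresponding M2 bytes: M2 = (C1 ⊕ C2) ⊕ M1.
byte 0: b8 xor 72 = ca
byte 1: 95 xor 65 = f0
byte 2: 93 xor 70 = e3
byte 3: 37 xor 6f = 58

ca f0 e3 58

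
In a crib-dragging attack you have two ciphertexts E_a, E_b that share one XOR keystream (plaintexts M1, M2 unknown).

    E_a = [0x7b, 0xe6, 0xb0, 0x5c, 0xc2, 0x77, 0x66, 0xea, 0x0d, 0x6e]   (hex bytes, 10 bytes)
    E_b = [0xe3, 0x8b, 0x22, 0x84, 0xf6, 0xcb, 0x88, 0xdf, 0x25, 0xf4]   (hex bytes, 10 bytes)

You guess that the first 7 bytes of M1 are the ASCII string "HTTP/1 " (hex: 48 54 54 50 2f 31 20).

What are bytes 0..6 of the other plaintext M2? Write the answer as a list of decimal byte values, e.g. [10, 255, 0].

First, E_a ⊕ E_b = (M1 ⊕ K) ⊕ (M2 ⊕ K) = M1 ⊕ M2, so the key drops out. Then M2 = (M1 ⊕ M2) ⊕ M1 over the first 7 bytes.
byte 0: (7b xor e3) xor 48 = 98 xor 48 = d0
byte 1: (e6 xor 8b) xor 54 = 6d xor 54 = 39
byte 2: (b0 xor 22) xor 54 = 92 xor 54 = c6
byte 3: (5c xor 84) xor 50 = d8 xor 50 = 88
byte 4: (c2 xor f6) xor 2f = 34 xor 2f = 1b
byte 5: (77 xor cb) xor 31 = bc xor 31 = 8d
byte 6: (66 xor 88) xor 20 = ee xor 20 = ce

[208, 57, 198, 136, 27, 141, 206]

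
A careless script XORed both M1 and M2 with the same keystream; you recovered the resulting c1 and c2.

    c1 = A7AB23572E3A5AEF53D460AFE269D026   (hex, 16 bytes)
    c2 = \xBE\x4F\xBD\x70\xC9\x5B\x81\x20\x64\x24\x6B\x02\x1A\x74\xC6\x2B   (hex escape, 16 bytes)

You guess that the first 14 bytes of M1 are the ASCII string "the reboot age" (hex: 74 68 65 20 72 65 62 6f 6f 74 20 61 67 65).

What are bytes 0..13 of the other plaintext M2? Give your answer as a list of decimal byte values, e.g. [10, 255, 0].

First, c1 ⊕ c2 = (M1 ⊕ K) ⊕ (M2 ⊕ K) = M1 ⊕ M2, so the key drops out. Then M2 = (M1 ⊕ M2) ⊕ M1 over the first 14 bytes.
byte 0: (a7 XOR be) XOR 74 = 19 XOR 74 = 6d
byte 1: (ab XOR 4f) XOR 68 = e4 XOR 68 = 8c
byte 2: (23 XOR bd) XOR 65 = 9e XOR 65 = fb
byte 3: (57 XOR 70) XOR 20 = 27 XOR 20 = 07
byte 4: (2e XOR c9) XOR 72 = e7 XOR 72 = 95
byte 5: (3a XOR 5b) XOR 65 = 61 XOR 65 = 04
byte 6: (5a XOR 81) XOR 62 = db XOR 62 = b9
byte 7: (ef XOR 20) XOR 6f = cf XOR 6f = a0
byte 8: (53 XOR 64) XOR 6f = 37 XOR 6f = 58
byte 9: (d4 XOR 24) XOR 74 = f0 XOR 74 = 84
byte 10: (60 XOR 6b) XOR 20 = 0b XOR 20 = 2b
byte 11: (af XOR 02) XOR 61 = ad XOR 61 = cc
byte 12: (e2 XOR 1a) XOR 67 = f8 XOR 67 = 9f
byte 13: (69 XOR 74) XOR 65 = 1d XOR 65 = 78

[109, 140, 251, 7, 149, 4, 185, 160, 88, 132, 43, 204, 159, 120]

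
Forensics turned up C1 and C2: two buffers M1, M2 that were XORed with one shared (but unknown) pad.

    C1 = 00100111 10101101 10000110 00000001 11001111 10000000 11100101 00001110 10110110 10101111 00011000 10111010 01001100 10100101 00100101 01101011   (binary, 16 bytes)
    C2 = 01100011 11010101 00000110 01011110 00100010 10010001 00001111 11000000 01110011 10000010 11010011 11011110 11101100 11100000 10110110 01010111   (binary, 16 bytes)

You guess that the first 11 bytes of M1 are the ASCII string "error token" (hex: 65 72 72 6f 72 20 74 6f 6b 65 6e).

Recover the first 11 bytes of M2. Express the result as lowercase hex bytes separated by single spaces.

First, C1 ⊕ C2 = (M1 ⊕ K) ⊕ (M2 ⊕ K) = M1 ⊕ M2, so the key drops out. Then M2 = (M1 ⊕ M2) ⊕ M1 over the first 11 bytes.
byte 0: (27 xor 63) xor 65 = 44 xor 65 = 21
byte 1: (ad xor d5) xor 72 = 78 xor 72 = 0a
byte 2: (86 xor 06) xor 72 = 80 xor 72 = f2
byte 3: (01 xor 5e) xor 6f = 5f xor 6f = 30
byte 4: (cf xor 22) xor 72 = ed xor 72 = 9f
byte 5: (80 xor 91) xor 20 = 11 xor 20 = 31
byte 6: (e5 xor 0f) xor 74 = ea xor 74 = 9e
byte 7: (0e xor c0) xor 6f = ce xor 6f = a1
byte 8: (b6 xor 73) xor 6b = c5 xor 6b = ae
byte 9: (af xor 82) xor 65 = 2d xor 65 = 48
byte 10: (18 xor d3) xor 6e = cb xor 6e = a5

21 0a f2 30 9f 31 9e a1 ae 48 a5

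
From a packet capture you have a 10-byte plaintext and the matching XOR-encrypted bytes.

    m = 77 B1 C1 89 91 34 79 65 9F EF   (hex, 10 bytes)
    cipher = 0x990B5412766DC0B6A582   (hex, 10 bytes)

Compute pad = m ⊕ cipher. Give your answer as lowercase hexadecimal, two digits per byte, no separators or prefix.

eeba959be759b9d33a6d

Since cipher = m ⊕ pad, XORing both sides with m gives pad = m ⊕ cipher.
77 ⊕ 99 = ee
b1 ⊕ 0b = ba
c1 ⊕ 54 = 95
89 ⊕ 12 = 9b
91 ⊕ 76 = e7
34 ⊕ 6d = 59
79 ⊕ c0 = b9
65 ⊕ b6 = d3
9f ⊕ a5 = 3a
ef ⊕ 82 = 6d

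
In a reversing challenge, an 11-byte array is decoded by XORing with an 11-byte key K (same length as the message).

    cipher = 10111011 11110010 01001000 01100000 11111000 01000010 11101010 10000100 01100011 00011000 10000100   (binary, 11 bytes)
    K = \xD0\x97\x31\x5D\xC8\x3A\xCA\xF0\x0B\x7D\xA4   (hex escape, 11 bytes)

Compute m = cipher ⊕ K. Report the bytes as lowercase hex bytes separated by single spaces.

6b 65 79 3d 30 78 20 74 68 65 20

byte 0: bb XOR d0 = 6b
byte 1: f2 XOR 97 = 65
byte 2: 48 XOR 31 = 79
byte 3: 60 XOR 5d = 3d
byte 4: f8 XOR c8 = 30
byte 5: 42 XOR 3a = 78
byte 6: ea XOR ca = 20
byte 7: 84 XOR f0 = 74
byte 8: 63 XOR 0b = 68
byte 9: 18 XOR 7d = 65
byte 10: 84 XOR a4 = 20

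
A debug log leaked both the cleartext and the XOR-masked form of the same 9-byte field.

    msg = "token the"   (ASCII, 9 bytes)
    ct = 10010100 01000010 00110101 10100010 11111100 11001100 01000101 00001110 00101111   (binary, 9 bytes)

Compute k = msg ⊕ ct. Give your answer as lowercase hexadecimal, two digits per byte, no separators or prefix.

e02d5ec792ec31664a

Since ct = msg ⊕ k, XORing both sides with msg gives k = msg ⊕ ct.
74 ^ 94 = e0
6f ^ 42 = 2d
6b ^ 35 = 5e
65 ^ a2 = c7
6e ^ fc = 92
20 ^ cc = ec
74 ^ 45 = 31
68 ^ 0e = 66
65 ^ 2f = 4a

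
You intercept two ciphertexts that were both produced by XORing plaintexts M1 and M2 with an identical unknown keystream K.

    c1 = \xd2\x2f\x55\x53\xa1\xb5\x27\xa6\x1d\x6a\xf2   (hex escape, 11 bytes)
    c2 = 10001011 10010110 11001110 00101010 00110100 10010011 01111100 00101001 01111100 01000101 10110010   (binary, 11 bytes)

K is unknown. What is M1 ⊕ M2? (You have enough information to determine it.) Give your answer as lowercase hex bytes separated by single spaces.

59 b9 9b 79 95 26 5b 8f 61 2f 40

c1 ⊕ c2 = (M1 ⊕ K) ⊕ (M2 ⊕ K) = M1 ⊕ M2 — the shared key cancels under XOR.
d2 xor 8b = 59
2f xor 96 = b9
55 xor ce = 9b
53 xor 2a = 79
a1 xor 34 = 95
b5 xor 93 = 26
27 xor 7c = 5b
a6 xor 29 = 8f
1d xor 7c = 61
6a xor 45 = 2f
f2 xor b2 = 40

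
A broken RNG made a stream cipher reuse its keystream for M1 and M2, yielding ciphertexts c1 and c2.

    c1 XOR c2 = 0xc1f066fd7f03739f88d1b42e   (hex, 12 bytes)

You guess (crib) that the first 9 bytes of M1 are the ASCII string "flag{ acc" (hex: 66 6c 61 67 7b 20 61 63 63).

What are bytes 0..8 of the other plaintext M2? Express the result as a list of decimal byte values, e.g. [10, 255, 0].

Since c1 ⊕ c2 = M1 ⊕ M2, XORing with the guessed M1 bytes yields the corresponding M2 bytes: M2 = (c1 ⊕ c2) ⊕ M1.
c1 xor 66 = a7
f0 xor 6c = 9c
66 xor 61 = 07
fd xor 67 = 9a
7f xor 7b = 04
03 xor 20 = 23
73 xor 61 = 12
9f xor 63 = fc
88 xor 63 = eb

[167, 156, 7, 154, 4, 35, 18, 252, 235]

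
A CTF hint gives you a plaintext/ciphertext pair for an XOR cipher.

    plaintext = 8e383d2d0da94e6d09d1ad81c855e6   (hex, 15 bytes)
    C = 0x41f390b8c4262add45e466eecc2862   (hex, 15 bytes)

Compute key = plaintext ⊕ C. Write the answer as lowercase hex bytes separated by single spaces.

Since C = plaintext ⊕ key, XORing both sides with plaintext gives key = plaintext ⊕ C.
byte 0: 142 ^  65 = 207
byte 1:  56 ^ 243 = 203
byte 2:  61 ^ 144 = 173
byte 3:  45 ^ 184 = 149
byte 4:  13 ^ 196 = 201
byte 5: 169 ^  38 = 143
byte 6:  78 ^  42 = 100
byte 7: 109 ^ 221 = 176
byte 8:   9 ^  69 =  76
byte 9: 209 ^ 228 =  53
byte 10: 173 ^ 102 = 203
byte 11: 129 ^ 238 = 111
byte 12: 200 ^ 204 =   4
byte 13:  85 ^  40 = 125
byte 14: 230 ^  98 = 132

cf cb ad 95 c9 8f 64 b0 4c 35 cb 6f 04 7d 84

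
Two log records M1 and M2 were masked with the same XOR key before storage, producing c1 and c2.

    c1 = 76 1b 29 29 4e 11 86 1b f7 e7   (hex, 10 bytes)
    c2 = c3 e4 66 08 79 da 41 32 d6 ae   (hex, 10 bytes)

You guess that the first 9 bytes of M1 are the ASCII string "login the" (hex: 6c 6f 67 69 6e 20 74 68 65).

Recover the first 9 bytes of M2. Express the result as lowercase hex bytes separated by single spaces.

d9 90 28 48 59 eb b3 41 44

First, c1 ⊕ c2 = (M1 ⊕ K) ⊕ (M2 ⊕ K) = M1 ⊕ M2, so the key drops out. Then M2 = (M1 ⊕ M2) ⊕ M1 over the first 9 bytes.
byte 0: (76 ^ c3) ^ 6c = b5 ^ 6c = d9
byte 1: (1b ^ e4) ^ 6f = ff ^ 6f = 90
byte 2: (29 ^ 66) ^ 67 = 4f ^ 67 = 28
byte 3: (29 ^ 08) ^ 69 = 21 ^ 69 = 48
byte 4: (4e ^ 79) ^ 6e = 37 ^ 6e = 59
byte 5: (11 ^ da) ^ 20 = cb ^ 20 = eb
byte 6: (86 ^ 41) ^ 74 = c7 ^ 74 = b3
byte 7: (1b ^ 32) ^ 68 = 29 ^ 68 = 41
byte 8: (f7 ^ d6) ^ 65 = 21 ^ 65 = 44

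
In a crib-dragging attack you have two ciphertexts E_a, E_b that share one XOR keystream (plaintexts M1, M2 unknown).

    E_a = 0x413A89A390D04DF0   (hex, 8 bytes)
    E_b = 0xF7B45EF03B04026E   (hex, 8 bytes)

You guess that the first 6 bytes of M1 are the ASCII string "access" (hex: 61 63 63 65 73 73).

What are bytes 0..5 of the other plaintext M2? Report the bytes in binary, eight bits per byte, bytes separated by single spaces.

11010111 11101101 10110100 00110110 11011000 10100111

First, E_a ⊕ E_b = (M1 ⊕ K) ⊕ (M2 ⊕ K) = M1 ⊕ M2, so the key drops out. Then M2 = (M1 ⊕ M2) ⊕ M1 over the first 6 bytes.
byte 0: (41 XOR f7) XOR 61 = b6 XOR 61 = d7
byte 1: (3a XOR b4) XOR 63 = 8e XOR 63 = ed
byte 2: (89 XOR 5e) XOR 63 = d7 XOR 63 = b4
byte 3: (a3 XOR f0) XOR 65 = 53 XOR 65 = 36
byte 4: (90 XOR 3b) XOR 73 = ab XOR 73 = d8
byte 5: (d0 XOR 04) XOR 73 = d4 XOR 73 = a7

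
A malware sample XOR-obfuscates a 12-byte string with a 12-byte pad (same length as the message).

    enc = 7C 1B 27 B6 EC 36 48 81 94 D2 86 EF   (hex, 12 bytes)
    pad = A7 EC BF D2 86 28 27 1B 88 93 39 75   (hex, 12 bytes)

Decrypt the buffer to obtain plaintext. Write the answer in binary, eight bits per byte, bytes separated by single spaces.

11011011 11110111 10011000 01100100 01101010 00011110 01101111 10011010 00011100 01000001 10111111 10011010

XOR is its own inverse, so applying the key byte-wise gives the result directly.
7c xor a7 = db
1b xor ec = f7
27 xor bf = 98
b6 xor d2 = 64
ec xor 86 = 6a
36 xor 28 = 1e
48 xor 27 = 6f
81 xor 1b = 9a
94 xor 88 = 1c
d2 xor 93 = 41
86 xor 39 = bf
ef xor 75 = 9a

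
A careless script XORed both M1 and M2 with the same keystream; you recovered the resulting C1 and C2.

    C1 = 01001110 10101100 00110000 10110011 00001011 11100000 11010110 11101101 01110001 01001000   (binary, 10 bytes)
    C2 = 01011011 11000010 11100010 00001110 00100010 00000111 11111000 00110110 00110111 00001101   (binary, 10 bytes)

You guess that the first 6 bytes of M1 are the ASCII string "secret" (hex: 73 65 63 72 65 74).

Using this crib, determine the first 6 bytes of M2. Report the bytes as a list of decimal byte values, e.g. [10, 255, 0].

[102, 11, 177, 207, 76, 147]

First, C1 ⊕ C2 = (M1 ⊕ K) ⊕ (M2 ⊕ K) = M1 ⊕ M2, so the key drops out. Then M2 = (M1 ⊕ M2) ⊕ M1 over the first 6 bytes.
byte 0: (4e ^ 5b) ^ 73 = 15 ^ 73 = 66
byte 1: (ac ^ c2) ^ 65 = 6e ^ 65 = 0b
byte 2: (30 ^ e2) ^ 63 = d2 ^ 63 = b1
byte 3: (b3 ^ 0e) ^ 72 = bd ^ 72 = cf
byte 4: (0b ^ 22) ^ 65 = 29 ^ 65 = 4c
byte 5: (e0 ^ 07) ^ 74 = e7 ^ 74 = 93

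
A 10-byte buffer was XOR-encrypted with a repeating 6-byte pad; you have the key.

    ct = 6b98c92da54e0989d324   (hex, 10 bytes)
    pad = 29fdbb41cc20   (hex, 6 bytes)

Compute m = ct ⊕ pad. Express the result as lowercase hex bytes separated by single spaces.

42 65 72 6c 69 6e 20 74 68 65

The 6-byte key repeats, so the effective keystream is 29 fd bb 41 cc 20 29 fd bb 41.
byte 0: 6b xor 29 = 42
byte 1: 98 xor fd = 65
byte 2: c9 xor bb = 72
byte 3: 2d xor 41 = 6c
byte 4: a5 xor cc = 69
byte 5: 4e xor 20 = 6e
byte 6: 09 xor 29 = 20
byte 7: 89 xor fd = 74
byte 8: d3 xor bb = 68
byte 9: 24 xor 41 = 65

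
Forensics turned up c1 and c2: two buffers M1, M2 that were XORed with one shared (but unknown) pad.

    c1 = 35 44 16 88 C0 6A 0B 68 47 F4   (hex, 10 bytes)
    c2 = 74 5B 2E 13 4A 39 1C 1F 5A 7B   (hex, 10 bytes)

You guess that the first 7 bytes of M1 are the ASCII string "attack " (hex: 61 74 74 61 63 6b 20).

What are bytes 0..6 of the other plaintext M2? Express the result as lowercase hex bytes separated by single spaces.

First, c1 ⊕ c2 = (M1 ⊕ K) ⊕ (M2 ⊕ K) = M1 ⊕ M2, so the key drops out. Then M2 = (M1 ⊕ M2) ⊕ M1 over the first 7 bytes.
byte 0: (35 ^ 74) ^ 61 = 41 ^ 61 = 20
byte 1: (44 ^ 5b) ^ 74 = 1f ^ 74 = 6b
byte 2: (16 ^ 2e) ^ 74 = 38 ^ 74 = 4c
byte 3: (88 ^ 13) ^ 61 = 9b ^ 61 = fa
byte 4: (c0 ^ 4a) ^ 63 = 8a ^ 63 = e9
byte 5: (6a ^ 39) ^ 6b = 53 ^ 6b = 38
byte 6: (0b ^ 1c) ^ 20 = 17 ^ 20 = 37

20 6b 4c fa e9 38 37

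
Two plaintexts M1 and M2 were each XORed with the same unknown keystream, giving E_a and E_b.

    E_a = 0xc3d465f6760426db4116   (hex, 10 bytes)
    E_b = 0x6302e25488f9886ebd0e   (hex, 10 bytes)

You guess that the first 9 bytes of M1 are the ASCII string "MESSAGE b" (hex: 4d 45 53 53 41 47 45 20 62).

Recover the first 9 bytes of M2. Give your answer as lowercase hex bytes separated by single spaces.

ed 93 d4 f1 bf ba eb 95 9e

First, E_a ⊕ E_b = (M1 ⊕ K) ⊕ (M2 ⊕ K) = M1 ⊕ M2, so the key drops out. Then M2 = (M1 ⊕ M2) ⊕ M1 over the first 9 bytes.
byte 0: (c3 xor 63) xor 4d = a0 xor 4d = ed
byte 1: (d4 xor 02) xor 45 = d6 xor 45 = 93
byte 2: (65 xor e2) xor 53 = 87 xor 53 = d4
byte 3: (f6 xor 54) xor 53 = a2 xor 53 = f1
byte 4: (76 xor 88) xor 41 = fe xor 41 = bf
byte 5: (04 xor f9) xor 47 = fd xor 47 = ba
byte 6: (26 xor 88) xor 45 = ae xor 45 = eb
byte 7: (db xor 6e) xor 20 = b5 xor 20 = 95
byte 8: (41 xor bd) xor 62 = fc xor 62 = 9e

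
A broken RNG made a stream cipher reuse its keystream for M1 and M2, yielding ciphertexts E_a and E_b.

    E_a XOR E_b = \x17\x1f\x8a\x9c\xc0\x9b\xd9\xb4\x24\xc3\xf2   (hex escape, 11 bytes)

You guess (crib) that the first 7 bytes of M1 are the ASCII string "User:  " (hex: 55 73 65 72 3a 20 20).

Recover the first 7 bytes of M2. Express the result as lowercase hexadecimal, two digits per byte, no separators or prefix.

Since E_a ⊕ E_b = M1 ⊕ M2, XORing with the guessed M1 bytes yields the corresponding M2 bytes: M2 = (E_a ⊕ E_b) ⊕ M1.
byte 0: 00010111 ⊕ 01010101 = 01000010
byte 1: 00011111 ⊕ 01110011 = 01101100
byte 2: 10001010 ⊕ 01100101 = 11101111
byte 3: 10011100 ⊕ 01110010 = 11101110
byte 4: 11000000 ⊕ 00111010 = 11111010
byte 5: 10011011 ⊕ 00100000 = 10111011
byte 6: 11011001 ⊕ 00100000 = 11111001

426cefeefabbf9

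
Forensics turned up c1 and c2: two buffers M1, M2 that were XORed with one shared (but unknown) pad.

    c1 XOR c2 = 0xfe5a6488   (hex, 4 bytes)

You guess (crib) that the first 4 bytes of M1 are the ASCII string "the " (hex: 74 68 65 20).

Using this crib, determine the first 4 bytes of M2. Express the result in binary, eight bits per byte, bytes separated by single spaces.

10001010 00110010 00000001 10101000

Since c1 ⊕ c2 = M1 ⊕ M2, XORing with the guessed M1 bytes yields the corresponding M2 bytes: M2 = (c1 ⊕ c2) ⊕ M1.
fe XOR 74 = 8a
5a XOR 68 = 32
64 XOR 65 = 01
88 XOR 20 = a8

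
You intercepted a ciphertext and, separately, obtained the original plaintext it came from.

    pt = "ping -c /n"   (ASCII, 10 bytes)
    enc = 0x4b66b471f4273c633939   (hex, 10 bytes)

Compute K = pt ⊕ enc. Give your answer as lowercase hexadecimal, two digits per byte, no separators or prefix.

Since enc = pt ⊕ K, XORing both sides with pt gives K = pt ⊕ enc.
70 xor 4b = 3b
69 xor 66 = 0f
6e xor b4 = da
67 xor 71 = 16
20 xor f4 = d4
2d xor 27 = 0a
63 xor 3c = 5f
20 xor 63 = 43
2f xor 39 = 16
6e xor 39 = 57

3b0fda16d40a5f431657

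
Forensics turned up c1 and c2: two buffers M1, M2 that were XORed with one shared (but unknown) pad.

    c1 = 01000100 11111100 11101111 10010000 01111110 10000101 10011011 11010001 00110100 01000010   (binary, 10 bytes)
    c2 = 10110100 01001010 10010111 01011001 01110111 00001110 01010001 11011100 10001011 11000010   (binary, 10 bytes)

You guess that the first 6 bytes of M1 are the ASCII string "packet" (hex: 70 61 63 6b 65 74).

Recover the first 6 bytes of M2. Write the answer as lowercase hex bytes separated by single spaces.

80 d7 1b a2 6c ff

First, c1 ⊕ c2 = (M1 ⊕ K) ⊕ (M2 ⊕ K) = M1 ⊕ M2, so the key drops out. Then M2 = (M1 ⊕ M2) ⊕ M1 over the first 6 bytes.
byte 0: (44 xor b4) xor 70 = f0 xor 70 = 80
byte 1: (fc xor 4a) xor 61 = b6 xor 61 = d7
byte 2: (ef xor 97) xor 63 = 78 xor 63 = 1b
byte 3: (90 xor 59) xor 6b = c9 xor 6b = a2
byte 4: (7e xor 77) xor 65 = 09 xor 65 = 6c
byte 5: (85 xor 0e) xor 74 = 8b xor 74 = ff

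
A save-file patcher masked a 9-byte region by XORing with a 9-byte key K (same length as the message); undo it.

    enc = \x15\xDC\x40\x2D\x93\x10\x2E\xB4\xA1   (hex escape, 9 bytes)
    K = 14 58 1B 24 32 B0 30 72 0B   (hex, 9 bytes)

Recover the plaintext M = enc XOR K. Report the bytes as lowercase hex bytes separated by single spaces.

01 84 5b 09 a1 a0 1e c6 aa

XOR is its own inverse, so applying the key byte-wise gives the result directly.
byte 0:  21 XOR  20 =   1
byte 1: 220 XOR  88 = 132
byte 2:  64 XOR  27 =  91
byte 3:  45 XOR  36 =   9
byte 4: 147 XOR  50 = 161
byte 5:  16 XOR 176 = 160
byte 6:  46 XOR  48 =  30
byte 7: 180 XOR 114 = 198
byte 8: 161 XOR  11 = 170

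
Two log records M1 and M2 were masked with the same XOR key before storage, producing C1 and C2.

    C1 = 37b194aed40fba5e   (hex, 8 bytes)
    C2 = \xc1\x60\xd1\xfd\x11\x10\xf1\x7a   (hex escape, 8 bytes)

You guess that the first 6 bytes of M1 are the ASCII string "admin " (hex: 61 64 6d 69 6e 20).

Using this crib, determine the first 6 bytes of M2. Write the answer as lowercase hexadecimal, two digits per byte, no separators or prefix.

First, C1 ⊕ C2 = (M1 ⊕ K) ⊕ (M2 ⊕ K) = M1 ⊕ M2, so the key drops out. Then M2 = (M1 ⊕ M2) ⊕ M1 over the first 6 bytes.
byte 0: (37 XOR c1) XOR 61 = f6 XOR 61 = 97
byte 1: (b1 XOR 60) XOR 64 = d1 XOR 64 = b5
byte 2: (94 XOR d1) XOR 6d = 45 XOR 6d = 28
byte 3: (ae XOR fd) XOR 69 = 53 XOR 69 = 3a
byte 4: (d4 XOR 11) XOR 6e = c5 XOR 6e = ab
byte 5: (0f XOR 10) XOR 20 = 1f XOR 20 = 3f

97b5283aab3f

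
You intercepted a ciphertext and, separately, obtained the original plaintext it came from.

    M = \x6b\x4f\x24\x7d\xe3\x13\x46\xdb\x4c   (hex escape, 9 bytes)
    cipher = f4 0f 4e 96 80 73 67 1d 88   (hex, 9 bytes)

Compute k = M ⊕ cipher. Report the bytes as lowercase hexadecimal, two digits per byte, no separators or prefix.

Since cipher = M ⊕ k, XORing both sides with M gives k = M ⊕ cipher.
6b xor f4 = 9f
4f xor 0f = 40
24 xor 4e = 6a
7d xor 96 = eb
e3 xor 80 = 63
13 xor 73 = 60
46 xor 67 = 21
db xor 1d = c6
4c xor 88 = c4

9f406aeb636021c6c4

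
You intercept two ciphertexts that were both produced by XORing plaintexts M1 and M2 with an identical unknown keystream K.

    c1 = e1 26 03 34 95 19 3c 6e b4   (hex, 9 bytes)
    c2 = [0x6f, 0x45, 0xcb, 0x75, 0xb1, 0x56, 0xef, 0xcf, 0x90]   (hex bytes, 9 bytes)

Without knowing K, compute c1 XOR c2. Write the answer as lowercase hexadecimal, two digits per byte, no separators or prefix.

c1 ⊕ c2 = (M1 ⊕ K) ⊕ (M2 ⊕ K) = M1 ⊕ M2 — the shared key cancels under XOR.
byte 0: e1 XOR 6f = 8e
byte 1: 26 XOR 45 = 63
byte 2: 03 XOR cb = c8
byte 3: 34 XOR 75 = 41
byte 4: 95 XOR b1 = 24
byte 5: 19 XOR 56 = 4f
byte 6: 3c XOR ef = d3
byte 7: 6e XOR cf = a1
byte 8: b4 XOR 90 = 24

8e63c841244fd3a124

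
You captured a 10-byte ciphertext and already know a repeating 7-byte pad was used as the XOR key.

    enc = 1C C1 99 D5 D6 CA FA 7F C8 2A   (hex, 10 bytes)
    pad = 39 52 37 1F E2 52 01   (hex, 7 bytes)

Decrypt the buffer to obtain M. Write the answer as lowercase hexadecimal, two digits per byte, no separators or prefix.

2593aeca3498fb469a1d

The 7-byte key repeats, so the effective keystream is 39 52 37 1f e2 52 01 39 52 37.
byte 0:  28 ⊕  57 =  37
byte 1: 193 ⊕  82 = 147
byte 2: 153 ⊕  55 = 174
byte 3: 213 ⊕  31 = 202
byte 4: 214 ⊕ 226 =  52
byte 5: 202 ⊕  82 = 152
byte 6: 250 ⊕   1 = 251
byte 7: 127 ⊕  57 =  70
byte 8: 200 ⊕  82 = 154
byte 9:  42 ⊕  55 =  29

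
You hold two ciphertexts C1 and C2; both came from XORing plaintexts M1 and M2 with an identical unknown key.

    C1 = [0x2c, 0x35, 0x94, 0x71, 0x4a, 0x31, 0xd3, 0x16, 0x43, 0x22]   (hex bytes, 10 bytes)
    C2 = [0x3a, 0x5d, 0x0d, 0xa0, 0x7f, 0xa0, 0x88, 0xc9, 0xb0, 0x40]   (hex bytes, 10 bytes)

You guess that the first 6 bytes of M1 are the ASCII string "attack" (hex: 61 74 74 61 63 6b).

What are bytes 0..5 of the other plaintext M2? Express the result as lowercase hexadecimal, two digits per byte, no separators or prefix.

771cedb056fa

First, C1 ⊕ C2 = (M1 ⊕ K) ⊕ (M2 ⊕ K) = M1 ⊕ M2, so the key drops out. Then M2 = (M1 ⊕ M2) ⊕ M1 over the first 6 bytes.
byte 0: (2c XOR 3a) XOR 61 = 16 XOR 61 = 77
byte 1: (35 XOR 5d) XOR 74 = 68 XOR 74 = 1c
byte 2: (94 XOR 0d) XOR 74 = 99 XOR 74 = ed
byte 3: (71 XOR a0) XOR 61 = d1 XOR 61 = b0
byte 4: (4a XOR 7f) XOR 63 = 35 XOR 63 = 56
byte 5: (31 XOR a0) XOR 6b = 91 XOR 6b = fa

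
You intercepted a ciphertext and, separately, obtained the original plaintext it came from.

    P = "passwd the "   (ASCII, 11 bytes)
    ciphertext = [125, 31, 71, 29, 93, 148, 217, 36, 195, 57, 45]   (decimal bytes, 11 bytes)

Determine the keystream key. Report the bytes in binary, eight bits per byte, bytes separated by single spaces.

Since ciphertext = P ⊕ key, XORing both sides with P gives key = P ⊕ ciphertext.
01110000 ^ 01111101 = 00001101
01100001 ^ 00011111 = 01111110
01110011 ^ 01000111 = 00110100
01110011 ^ 00011101 = 01101110
01110111 ^ 01011101 = 00101010
01100100 ^ 10010100 = 11110000
00100000 ^ 11011001 = 11111001
01110100 ^ 00100100 = 01010000
01101000 ^ 11000011 = 10101011
01100101 ^ 00111001 = 01011100
00100000 ^ 00101101 = 00001101

00001101 01111110 00110100 01101110 00101010 11110000 11111001 01010000 10101011 01011100 00001101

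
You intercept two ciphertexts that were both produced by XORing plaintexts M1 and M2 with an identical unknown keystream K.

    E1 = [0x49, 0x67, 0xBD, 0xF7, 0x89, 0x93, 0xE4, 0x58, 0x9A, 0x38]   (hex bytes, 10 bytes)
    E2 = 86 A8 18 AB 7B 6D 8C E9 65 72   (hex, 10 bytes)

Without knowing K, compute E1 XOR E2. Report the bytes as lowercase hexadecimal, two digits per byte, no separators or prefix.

E1 ⊕ E2 = (M1 ⊕ K) ⊕ (M2 ⊕ K) = M1 ⊕ M2 — the shared key cancels under XOR.
byte 0:  73 ⊕ 134 = 207
byte 1: 103 ⊕ 168 = 207
byte 2: 189 ⊕  24 = 165
byte 3: 247 ⊕ 171 =  92
byte 4: 137 ⊕ 123 = 242
byte 5: 147 ⊕ 109 = 254
byte 6: 228 ⊕ 140 = 104
byte 7:  88 ⊕ 233 = 177
byte 8: 154 ⊕ 101 = 255
byte 9:  56 ⊕ 114 =  74

cfcfa55cf2fe68b1ff4a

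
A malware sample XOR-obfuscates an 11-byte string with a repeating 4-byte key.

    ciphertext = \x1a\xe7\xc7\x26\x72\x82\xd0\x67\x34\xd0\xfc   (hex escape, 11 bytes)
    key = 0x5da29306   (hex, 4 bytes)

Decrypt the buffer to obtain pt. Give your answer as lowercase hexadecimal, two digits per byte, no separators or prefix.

The 4-byte key repeats, so the effective keystream is 5d a2 93 06 5d a2 93 06 5d a2 93.
byte 0: 1a ⊕ 5d = 47
byte 1: e7 ⊕ a2 = 45
byte 2: c7 ⊕ 93 = 54
byte 3: 26 ⊕ 06 = 20
byte 4: 72 ⊕ 5d = 2f
byte 5: 82 ⊕ a2 = 20
byte 6: d0 ⊕ 93 = 43
byte 7: 67 ⊕ 06 = 61
byte 8: 34 ⊕ 5d = 69
byte 9: d0 ⊕ a2 = 72
byte 10: fc ⊕ 93 = 6f

474554202f20436169726f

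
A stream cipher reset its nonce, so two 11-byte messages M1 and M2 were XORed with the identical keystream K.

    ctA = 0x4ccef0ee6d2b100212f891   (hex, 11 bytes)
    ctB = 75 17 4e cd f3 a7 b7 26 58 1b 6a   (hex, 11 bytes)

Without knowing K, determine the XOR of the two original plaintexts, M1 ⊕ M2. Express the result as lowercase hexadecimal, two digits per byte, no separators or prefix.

39d9be239e8ca7244ae3fb

ctA ⊕ ctB = (M1 ⊕ K) ⊕ (M2 ⊕ K) = M1 ⊕ M2 — the shared key cancels under XOR.
4c ⊕ 75 = 39
ce ⊕ 17 = d9
f0 ⊕ 4e = be
ee ⊕ cd = 23
6d ⊕ f3 = 9e
2b ⊕ a7 = 8c
10 ⊕ b7 = a7
02 ⊕ 26 = 24
12 ⊕ 58 = 4a
f8 ⊕ 1b = e3
91 ⊕ 6a = fb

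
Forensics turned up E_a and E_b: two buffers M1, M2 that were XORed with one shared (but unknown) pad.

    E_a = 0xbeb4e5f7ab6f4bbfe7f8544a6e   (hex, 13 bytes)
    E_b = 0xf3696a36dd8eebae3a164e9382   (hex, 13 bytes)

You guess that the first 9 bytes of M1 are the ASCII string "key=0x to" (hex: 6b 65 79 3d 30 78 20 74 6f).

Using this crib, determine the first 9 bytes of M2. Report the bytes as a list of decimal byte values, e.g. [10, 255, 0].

[38, 184, 246, 252, 70, 153, 128, 101, 178]

First, E_a ⊕ E_b = (M1 ⊕ K) ⊕ (M2 ⊕ K) = M1 ⊕ M2, so the key drops out. Then M2 = (M1 ⊕ M2) ⊕ M1 over the first 9 bytes.
byte 0: (be XOR f3) XOR 6b = 4d XOR 6b = 26
byte 1: (b4 XOR 69) XOR 65 = dd XOR 65 = b8
byte 2: (e5 XOR 6a) XOR 79 = 8f XOR 79 = f6
byte 3: (f7 XOR 36) XOR 3d = c1 XOR 3d = fc
byte 4: (ab XOR dd) XOR 30 = 76 XOR 30 = 46
byte 5: (6f XOR 8e) XOR 78 = e1 XOR 78 = 99
byte 6: (4b XOR eb) XOR 20 = a0 XOR 20 = 80
byte 7: (bf XOR ae) XOR 74 = 11 XOR 74 = 65
byte 8: (e7 XOR 3a) XOR 6f = dd XOR 6f = b2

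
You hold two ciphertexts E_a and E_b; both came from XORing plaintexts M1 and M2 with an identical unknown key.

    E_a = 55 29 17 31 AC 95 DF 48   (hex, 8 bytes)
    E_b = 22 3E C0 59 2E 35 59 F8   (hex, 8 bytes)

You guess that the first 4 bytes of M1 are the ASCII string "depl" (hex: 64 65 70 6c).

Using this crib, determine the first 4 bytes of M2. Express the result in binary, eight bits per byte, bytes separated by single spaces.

00010011 01110010 10100111 00000100

First, E_a ⊕ E_b = (M1 ⊕ K) ⊕ (M2 ⊕ K) = M1 ⊕ M2, so the key drops out. Then M2 = (M1 ⊕ M2) ⊕ M1 over the first 4 bytes.
byte 0: (55 ^ 22) ^ 64 = 77 ^ 64 = 13
byte 1: (29 ^ 3e) ^ 65 = 17 ^ 65 = 72
byte 2: (17 ^ c0) ^ 70 = d7 ^ 70 = a7
byte 3: (31 ^ 59) ^ 6c = 68 ^ 6c = 04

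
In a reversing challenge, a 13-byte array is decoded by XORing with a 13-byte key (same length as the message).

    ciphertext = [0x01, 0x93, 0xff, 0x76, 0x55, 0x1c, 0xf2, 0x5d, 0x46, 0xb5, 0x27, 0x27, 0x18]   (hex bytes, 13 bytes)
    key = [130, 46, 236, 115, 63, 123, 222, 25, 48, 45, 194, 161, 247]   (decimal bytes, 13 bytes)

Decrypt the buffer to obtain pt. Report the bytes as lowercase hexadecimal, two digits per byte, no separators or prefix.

83bd13056a672c447698e586ef

01 xor 82 = 83
93 xor 2e = bd
ff xor ec = 13
76 xor 73 = 05
55 xor 3f = 6a
1c xor 7b = 67
f2 xor de = 2c
5d xor 19 = 44
46 xor 30 = 76
b5 xor 2d = 98
27 xor c2 = e5
27 xor a1 = 86
18 xor f7 = ef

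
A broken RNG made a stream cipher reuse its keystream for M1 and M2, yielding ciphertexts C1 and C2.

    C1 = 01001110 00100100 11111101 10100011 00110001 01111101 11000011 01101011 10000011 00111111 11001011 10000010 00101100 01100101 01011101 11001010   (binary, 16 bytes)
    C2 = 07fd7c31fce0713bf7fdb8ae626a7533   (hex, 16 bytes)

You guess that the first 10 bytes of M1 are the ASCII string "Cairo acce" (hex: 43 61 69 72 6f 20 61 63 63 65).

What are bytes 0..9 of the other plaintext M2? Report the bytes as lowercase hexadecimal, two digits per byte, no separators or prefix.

0ab8e8e0a2bdd33317a7

First, C1 ⊕ C2 = (M1 ⊕ K) ⊕ (M2 ⊕ K) = M1 ⊕ M2, so the key drops out. Then M2 = (M1 ⊕ M2) ⊕ M1 over the first 10 bytes.
byte 0: (4e xor 07) xor 43 = 49 xor 43 = 0a
byte 1: (24 xor fd) xor 61 = d9 xor 61 = b8
byte 2: (fd xor 7c) xor 69 = 81 xor 69 = e8
byte 3: (a3 xor 31) xor 72 = 92 xor 72 = e0
byte 4: (31 xor fc) xor 6f = cd xor 6f = a2
byte 5: (7d xor e0) xor 20 = 9d xor 20 = bd
byte 6: (c3 xor 71) xor 61 = b2 xor 61 = d3
byte 7: (6b xor 3b) xor 63 = 50 xor 63 = 33
byte 8: (83 xor f7) xor 63 = 74 xor 63 = 17
byte 9: (3f xor fd) xor 65 = c2 xor 65 = a7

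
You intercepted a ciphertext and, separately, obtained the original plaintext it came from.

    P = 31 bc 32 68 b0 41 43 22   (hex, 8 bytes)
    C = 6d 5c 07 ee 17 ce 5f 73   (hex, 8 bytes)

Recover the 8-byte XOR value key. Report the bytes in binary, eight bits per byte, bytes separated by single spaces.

01011100 11100000 00110101 10000110 10100111 10001111 00011100 01010001

Since C = P ⊕ key, XORing both sides with P gives key = P ⊕ C.
00110001 XOR 01101101 = 01011100
10111100 XOR 01011100 = 11100000
00110010 XOR 00000111 = 00110101
01101000 XOR 11101110 = 10000110
10110000 XOR 00010111 = 10100111
01000001 XOR 11001110 = 10001111
01000011 XOR 01011111 = 00011100
00100010 XOR 01110011 = 01010001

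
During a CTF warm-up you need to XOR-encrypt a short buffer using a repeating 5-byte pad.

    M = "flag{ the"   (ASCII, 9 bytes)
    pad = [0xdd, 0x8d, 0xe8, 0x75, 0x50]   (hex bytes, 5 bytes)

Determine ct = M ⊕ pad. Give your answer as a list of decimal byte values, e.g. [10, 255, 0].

[187, 225, 137, 18, 43, 253, 249, 128, 16]

The 5-byte key repeats, so the effective keystream is dd 8d e8 75 50 dd 8d e8 75.
byte 0: 66 xor dd = bb
byte 1: 6c xor 8d = e1
byte 2: 61 xor e8 = 89
byte 3: 67 xor 75 = 12
byte 4: 7b xor 50 = 2b
byte 5: 20 xor dd = fd
byte 6: 74 xor 8d = f9
byte 7: 68 xor e8 = 80
byte 8: 65 xor 75 = 10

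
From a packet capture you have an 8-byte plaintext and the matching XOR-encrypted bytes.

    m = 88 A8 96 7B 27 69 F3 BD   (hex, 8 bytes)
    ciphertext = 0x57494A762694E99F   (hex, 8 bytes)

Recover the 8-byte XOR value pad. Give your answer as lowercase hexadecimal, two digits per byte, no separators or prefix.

dfe1dc0d01fd1a22

Since ciphertext = m ⊕ pad, XORing both sides with m gives pad = m ⊕ ciphertext.
10001000 XOR 01010111 = 11011111
10101000 XOR 01001001 = 11100001
10010110 XOR 01001010 = 11011100
01111011 XOR 01110110 = 00001101
00100111 XOR 00100110 = 00000001
01101001 XOR 10010100 = 11111101
11110011 XOR 11101001 = 00011010
10111101 XOR 10011111 = 00100010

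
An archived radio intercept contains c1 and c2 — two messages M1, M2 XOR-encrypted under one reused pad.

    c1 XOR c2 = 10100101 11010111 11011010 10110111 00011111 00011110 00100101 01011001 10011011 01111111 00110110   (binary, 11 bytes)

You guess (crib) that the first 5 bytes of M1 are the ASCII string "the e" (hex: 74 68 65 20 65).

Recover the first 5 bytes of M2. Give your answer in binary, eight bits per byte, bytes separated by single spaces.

Since c1 ⊕ c2 = M1 ⊕ M2, XORing with the guessed M1 bytes yields the corresponding M2 bytes: M2 = (c1 ⊕ c2) ⊕ M1.
byte 0: a5 xor 74 = d1
byte 1: d7 xor 68 = bf
byte 2: da xor 65 = bf
byte 3: b7 xor 20 = 97
byte 4: 1f xor 65 = 7a

11010001 10111111 10111111 10010111 01111010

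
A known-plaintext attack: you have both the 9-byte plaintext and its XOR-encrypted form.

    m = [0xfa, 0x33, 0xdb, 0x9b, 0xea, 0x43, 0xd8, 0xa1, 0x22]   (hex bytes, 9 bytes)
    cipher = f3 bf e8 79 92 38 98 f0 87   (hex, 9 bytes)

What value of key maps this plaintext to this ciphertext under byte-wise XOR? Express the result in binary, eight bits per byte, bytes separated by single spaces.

Since cipher = m ⊕ key, XORing both sides with m gives key = m ⊕ cipher.
byte 0: 250 ^ 243 =   9
byte 1:  51 ^ 191 = 140
byte 2: 219 ^ 232 =  51
byte 3: 155 ^ 121 = 226
byte 4: 234 ^ 146 = 120
byte 5:  67 ^  56 = 123
byte 6: 216 ^ 152 =  64
byte 7: 161 ^ 240 =  81
byte 8:  34 ^ 135 = 165

00001001 10001100 00110011 11100010 01111000 01111011 01000000 01010001 10100101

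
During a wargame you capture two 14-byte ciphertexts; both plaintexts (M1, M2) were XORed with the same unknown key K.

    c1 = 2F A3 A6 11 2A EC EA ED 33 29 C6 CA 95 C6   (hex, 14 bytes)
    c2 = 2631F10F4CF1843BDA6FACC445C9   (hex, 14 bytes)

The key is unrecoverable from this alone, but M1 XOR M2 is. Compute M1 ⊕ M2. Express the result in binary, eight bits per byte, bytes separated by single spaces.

c1 ⊕ c2 = (M1 ⊕ K) ⊕ (M2 ⊕ K) = M1 ⊕ M2 — the shared key cancels under XOR.
byte 0: 2f xor 26 = 09
byte 1: a3 xor 31 = 92
byte 2: a6 xor f1 = 57
byte 3: 11 xor 0f = 1e
byte 4: 2a xor 4c = 66
byte 5: ec xor f1 = 1d
byte 6: ea xor 84 = 6e
byte 7: ed xor 3b = d6
byte 8: 33 xor da = e9
byte 9: 29 xor 6f = 46
byte 10: c6 xor ac = 6a
byte 11: ca xor c4 = 0e
byte 12: 95 xor 45 = d0
byte 13: c6 xor c9 = 0f

00001001 10010010 01010111 00011110 01100110 00011101 01101110 11010110 11101001 01000110 01101010 00001110 11010000 00001111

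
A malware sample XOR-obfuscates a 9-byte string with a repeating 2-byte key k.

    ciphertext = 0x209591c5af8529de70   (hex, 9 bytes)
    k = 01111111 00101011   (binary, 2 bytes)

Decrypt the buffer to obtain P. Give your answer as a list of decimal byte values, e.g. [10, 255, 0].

The 2-byte key repeats, so the effective keystream is 7f 2b 7f 2b 7f 2b 7f 2b 7f.
byte 0: 20 ^ 7f = 5f
byte 1: 95 ^ 2b = be
byte 2: 91 ^ 7f = ee
byte 3: c5 ^ 2b = ee
byte 4: af ^ 7f = d0
byte 5: 85 ^ 2b = ae
byte 6: 29 ^ 7f = 56
byte 7: de ^ 2b = f5
byte 8: 70 ^ 7f = 0f

[95, 190, 238, 238, 208, 174, 86, 245, 15]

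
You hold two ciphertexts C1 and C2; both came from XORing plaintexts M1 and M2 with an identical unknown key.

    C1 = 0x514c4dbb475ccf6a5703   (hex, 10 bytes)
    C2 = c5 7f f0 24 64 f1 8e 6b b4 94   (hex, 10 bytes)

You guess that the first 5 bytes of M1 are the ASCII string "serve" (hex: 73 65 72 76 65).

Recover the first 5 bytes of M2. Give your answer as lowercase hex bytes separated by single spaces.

e7 56 cf e9 46

First, C1 ⊕ C2 = (M1 ⊕ K) ⊕ (M2 ⊕ K) = M1 ⊕ M2, so the key drops out. Then M2 = (M1 ⊕ M2) ⊕ M1 over the first 5 bytes.
byte 0: (51 ^ c5) ^ 73 = 94 ^ 73 = e7
byte 1: (4c ^ 7f) ^ 65 = 33 ^ 65 = 56
byte 2: (4d ^ f0) ^ 72 = bd ^ 72 = cf
byte 3: (bb ^ 24) ^ 76 = 9f ^ 76 = e9
byte 4: (47 ^ 64) ^ 65 = 23 ^ 65 = 46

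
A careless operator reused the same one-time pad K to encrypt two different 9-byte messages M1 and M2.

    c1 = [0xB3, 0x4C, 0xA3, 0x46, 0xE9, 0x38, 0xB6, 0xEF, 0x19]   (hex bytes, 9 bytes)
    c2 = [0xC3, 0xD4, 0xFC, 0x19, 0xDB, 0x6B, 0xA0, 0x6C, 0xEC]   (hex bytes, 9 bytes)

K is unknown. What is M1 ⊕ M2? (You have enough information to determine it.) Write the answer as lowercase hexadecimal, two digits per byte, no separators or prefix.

70985f5f32531683f5

c1 ⊕ c2 = (M1 ⊕ K) ⊕ (M2 ⊕ K) = M1 ⊕ M2 — the shared key cancels under XOR.
byte 0: b3 ^ c3 = 70
byte 1: 4c ^ d4 = 98
byte 2: a3 ^ fc = 5f
byte 3: 46 ^ 19 = 5f
byte 4: e9 ^ db = 32
byte 5: 38 ^ 6b = 53
byte 6: b6 ^ a0 = 16
byte 7: ef ^ 6c = 83
byte 8: 19 ^ ec = f5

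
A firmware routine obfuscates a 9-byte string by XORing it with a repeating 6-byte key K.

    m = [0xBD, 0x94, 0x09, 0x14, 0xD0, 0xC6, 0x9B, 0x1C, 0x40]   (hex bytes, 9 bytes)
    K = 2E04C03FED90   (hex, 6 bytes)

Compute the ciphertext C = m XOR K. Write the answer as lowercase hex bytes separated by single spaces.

93 90 c9 2b 3d 56 b5 18 80

The 6-byte key repeats, so the effective keystream is 2e 04 c0 3f ed 90 2e 04 c0.
byte 0: 189 ^  46 = 147
byte 1: 148 ^   4 = 144
byte 2:   9 ^ 192 = 201
byte 3:  20 ^  63 =  43
byte 4: 208 ^ 237 =  61
byte 5: 198 ^ 144 =  86
byte 6: 155 ^  46 = 181
byte 7:  28 ^   4 =  24
byte 8:  64 ^ 192 = 128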